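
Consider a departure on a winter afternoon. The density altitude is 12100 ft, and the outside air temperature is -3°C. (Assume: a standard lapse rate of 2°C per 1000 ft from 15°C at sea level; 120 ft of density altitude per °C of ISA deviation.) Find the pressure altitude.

DA = PA + 120 × (OAT − (15 − 2·PA/1000)) = PA + 120·OAT − 1800 + 0.24·PA = 1.24·PA + 120·OAT − 1800.
So 1.24·PA = 12100 − 120 × (-3) + 1800 = 14260.
PA = 14260 / 1.24 = 11500 ft.

11500 ft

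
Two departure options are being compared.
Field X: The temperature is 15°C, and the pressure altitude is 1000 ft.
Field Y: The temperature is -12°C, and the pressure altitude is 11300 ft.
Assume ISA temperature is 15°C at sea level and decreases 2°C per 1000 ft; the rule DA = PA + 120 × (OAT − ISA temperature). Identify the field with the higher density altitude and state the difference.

Field Y by 9532 ft

Field X: ISA temp = 13°C, deviation +2°C, DA = 1000 + 120 × 2 = 1240 ft.
Field Y: ISA temp = -7.6°C, deviation -4.4°C, DA = 11300 + 120 × (-4.4) = 10772 ft.
Field Y is higher by 10772 − 1240 = 9532 ft.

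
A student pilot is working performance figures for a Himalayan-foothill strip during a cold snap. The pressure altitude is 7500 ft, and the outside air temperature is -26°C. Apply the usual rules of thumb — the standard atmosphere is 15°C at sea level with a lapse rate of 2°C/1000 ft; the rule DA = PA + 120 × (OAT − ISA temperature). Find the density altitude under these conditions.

4380 ft

ISA temperature at 7500 ft = 15 − 2 × (7500/1000) = 0°C.
ISA deviation = -26 − 0 = -26°C.
Density altitude = 7500 + 120 × (-26) = 7500 + (-3120) = 4380 ft.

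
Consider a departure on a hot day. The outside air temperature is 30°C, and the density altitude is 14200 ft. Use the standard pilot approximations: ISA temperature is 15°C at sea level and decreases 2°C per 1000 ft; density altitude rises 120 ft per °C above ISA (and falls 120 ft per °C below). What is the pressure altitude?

10000 ft

DA = PA + 120 × (OAT − (15 − 2·PA/1000)) = PA + 120·OAT − 1800 + 0.24·PA = 1.24·PA + 120·OAT − 1800.
So 1.24·PA = 14200 − 120 × 30 + 1800 = 12400.
PA = 12400 / 1.24 = 10000 ft.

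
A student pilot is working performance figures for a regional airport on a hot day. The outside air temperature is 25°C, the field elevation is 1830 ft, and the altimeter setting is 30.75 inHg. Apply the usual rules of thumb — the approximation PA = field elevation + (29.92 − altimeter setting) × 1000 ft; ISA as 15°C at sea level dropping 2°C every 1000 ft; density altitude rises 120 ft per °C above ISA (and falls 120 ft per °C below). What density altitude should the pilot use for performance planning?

Pressure altitude = 1830 + (29.92 − 30.75) × 1000 = 1830 + (-830) = 1000 ft.
ISA temperature at 1000 ft = 15 − 2 × (1000/1000) = 13°C.
ISA deviation = 25 − 13 = +12°C.
Density altitude = 1000 + 120 × (12) = 2440 ft.

2440 ft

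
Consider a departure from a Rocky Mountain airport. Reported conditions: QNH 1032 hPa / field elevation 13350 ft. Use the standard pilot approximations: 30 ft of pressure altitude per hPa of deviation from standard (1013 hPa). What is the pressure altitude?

Pressure correction = (1013 − 1032) × 30 = -570 ft.
Pressure altitude = 13350 + (-570) = 12780 ft.

12780 ft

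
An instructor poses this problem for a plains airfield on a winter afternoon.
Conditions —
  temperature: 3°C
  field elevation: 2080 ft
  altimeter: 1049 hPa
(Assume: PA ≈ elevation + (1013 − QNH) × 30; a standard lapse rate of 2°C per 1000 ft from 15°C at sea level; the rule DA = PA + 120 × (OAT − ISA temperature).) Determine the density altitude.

-200 ft

Pressure altitude = 2080 + (1013 − 1049) × 30 = 2080 + (-1080) = 1000 ft.
ISA temperature at 1000 ft = 15 − 2 × (1000/1000) = 13°C.
ISA deviation = 3 − 13 = -10°C.
Density altitude = 1000 + 120 × (-10) = -200 ft.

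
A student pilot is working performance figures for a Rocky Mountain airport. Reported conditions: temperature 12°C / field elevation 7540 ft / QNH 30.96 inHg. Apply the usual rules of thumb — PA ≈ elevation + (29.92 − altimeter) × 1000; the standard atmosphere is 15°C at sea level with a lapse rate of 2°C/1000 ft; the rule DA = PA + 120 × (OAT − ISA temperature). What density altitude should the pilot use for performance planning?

7700 ft

Pressure altitude = 7540 + (29.92 − 30.96) × 1000 = 7540 + (-1040) = 6500 ft.
ISA temperature at 6500 ft = 15 − 2 × (6500/1000) = 2°C.
ISA deviation = 12 − 2 = +10°C.
Density altitude = 6500 + 120 × (10) = 7700 ft.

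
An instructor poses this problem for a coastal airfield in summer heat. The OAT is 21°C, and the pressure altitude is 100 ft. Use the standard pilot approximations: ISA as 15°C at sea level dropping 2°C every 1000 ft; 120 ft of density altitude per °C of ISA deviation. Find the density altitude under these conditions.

844 ft

ISA temperature at 100 ft = 15 − 2 × (100/1000) = 14.8°C.
ISA deviation = 21 − 14.8 = +6.2°C.
Density altitude = 100 + 120 × (6.2) = 100 + (+744) = 844 ft.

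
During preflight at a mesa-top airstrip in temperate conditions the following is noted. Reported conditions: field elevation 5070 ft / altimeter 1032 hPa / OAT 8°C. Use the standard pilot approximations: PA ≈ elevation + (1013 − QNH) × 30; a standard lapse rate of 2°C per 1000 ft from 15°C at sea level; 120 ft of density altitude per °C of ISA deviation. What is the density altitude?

Pressure altitude = 5070 + (1013 − 1032) × 30 = 5070 + (-570) = 4500 ft.
ISA temperature at 4500 ft = 15 − 2 × (4500/1000) = 6°C.
ISA deviation = 8 − 6 = +2°C.
Density altitude = 4500 + 120 × (2) = 4740 ft.

4740 ft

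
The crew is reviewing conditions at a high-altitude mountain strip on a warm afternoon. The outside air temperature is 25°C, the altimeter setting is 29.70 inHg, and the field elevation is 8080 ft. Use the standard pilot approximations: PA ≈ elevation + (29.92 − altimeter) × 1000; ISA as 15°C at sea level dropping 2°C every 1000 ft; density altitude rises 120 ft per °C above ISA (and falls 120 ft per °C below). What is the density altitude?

Pressure altitude = 8080 + (29.92 − 29.70) × 1000 = 8080 + (+220) = 8300 ft.
ISA temperature at 8300 ft = 15 − 2 × (8300/1000) = -1.6°C.
ISA deviation = 25 − (-1.6) = +26.6°C.
Density altitude = 8300 + 120 × (26.6) = 11492 ft.

11492 ft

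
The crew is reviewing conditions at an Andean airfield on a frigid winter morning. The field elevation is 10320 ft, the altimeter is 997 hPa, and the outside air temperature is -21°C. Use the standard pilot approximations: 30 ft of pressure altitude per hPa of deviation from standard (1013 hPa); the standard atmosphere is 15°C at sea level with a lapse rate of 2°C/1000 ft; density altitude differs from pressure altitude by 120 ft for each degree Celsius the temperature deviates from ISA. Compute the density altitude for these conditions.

Pressure altitude = 10320 + (1013 − 997) × 30 = 10320 + (+480) = 10800 ft.
ISA temperature at 10800 ft = 15 − 2 × (10800/1000) = -6.6°C.
ISA deviation = -21 − (-6.6) = -14.4°C.
Density altitude = 10800 + 120 × (-14.4) = 9072 ft.

9072 ft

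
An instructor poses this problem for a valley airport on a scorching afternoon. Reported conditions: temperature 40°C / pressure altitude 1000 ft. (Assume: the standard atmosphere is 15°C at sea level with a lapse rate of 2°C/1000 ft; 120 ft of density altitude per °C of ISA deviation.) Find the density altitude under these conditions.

4240 ft

ISA temperature at 1000 ft = 15 − 2 × (1000/1000) = 13°C.
ISA deviation = 40 − 13 = +27°C.
Density altitude = 1000 + 120 × (27) = 1000 + (+3240) = 4240 ft.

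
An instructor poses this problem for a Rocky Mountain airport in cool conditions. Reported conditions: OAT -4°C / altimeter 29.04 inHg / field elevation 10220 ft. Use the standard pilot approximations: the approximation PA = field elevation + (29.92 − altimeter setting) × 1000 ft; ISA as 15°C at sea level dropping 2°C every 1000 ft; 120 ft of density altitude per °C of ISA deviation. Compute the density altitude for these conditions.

11484 ft

Pressure altitude = 10220 + (29.92 − 29.04) × 1000 = 10220 + (+880) = 11100 ft.
ISA temperature at 11100 ft = 15 − 2 × (11100/1000) = -7.2°C.
ISA deviation = -4 − (-7.2) = +3.2°C.
Density altitude = 11100 + 120 × (3.2) = 11484 ft.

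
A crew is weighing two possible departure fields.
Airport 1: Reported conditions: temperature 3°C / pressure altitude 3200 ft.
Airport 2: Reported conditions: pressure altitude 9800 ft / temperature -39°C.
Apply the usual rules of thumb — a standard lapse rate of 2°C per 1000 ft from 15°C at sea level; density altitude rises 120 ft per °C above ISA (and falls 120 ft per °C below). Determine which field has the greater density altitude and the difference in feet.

Airport 2 by 3144 ft

Airport 1: ISA temp = 8.6°C, deviation -5.6°C, DA = 3200 + 120 × (-5.6) = 2528 ft.
Airport 2: ISA temp = -4.6°C, deviation -34.4°C, DA = 9800 + 120 × (-34.4) = 5672 ft.
Airport 2 is higher by 5672 − 2528 = 3144 ft.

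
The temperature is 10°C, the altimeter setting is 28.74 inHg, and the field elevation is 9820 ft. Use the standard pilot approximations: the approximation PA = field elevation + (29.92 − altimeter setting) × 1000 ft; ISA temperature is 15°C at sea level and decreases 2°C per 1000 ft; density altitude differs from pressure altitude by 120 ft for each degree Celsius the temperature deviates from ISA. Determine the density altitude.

Pressure altitude = 9820 + (29.92 − 28.74) × 1000 = 9820 + (+1180) = 11000 ft.
ISA temperature at 11000 ft = 15 − 2 × (11000/1000) = -7°C.
ISA deviation = 10 − (-7) = +17°C.
Density altitude = 11000 + 120 × (17) = 13040 ft.

13040 ft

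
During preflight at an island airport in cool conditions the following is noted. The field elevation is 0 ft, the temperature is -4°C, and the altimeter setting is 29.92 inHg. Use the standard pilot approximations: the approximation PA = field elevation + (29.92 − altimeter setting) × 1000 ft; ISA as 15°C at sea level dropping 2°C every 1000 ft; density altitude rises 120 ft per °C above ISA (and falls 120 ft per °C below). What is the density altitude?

-2280 ft

Pressure altitude = 0 + (29.92 − 29.92) × 1000 = 0 + (0) = 0 ft.
ISA temperature at 0 ft = 15 − 2 × (0/1000) = 15°C.
ISA deviation = -4 − 15 = -19°C.
Density altitude = 0 + 120 × (-19) = -2280 ft.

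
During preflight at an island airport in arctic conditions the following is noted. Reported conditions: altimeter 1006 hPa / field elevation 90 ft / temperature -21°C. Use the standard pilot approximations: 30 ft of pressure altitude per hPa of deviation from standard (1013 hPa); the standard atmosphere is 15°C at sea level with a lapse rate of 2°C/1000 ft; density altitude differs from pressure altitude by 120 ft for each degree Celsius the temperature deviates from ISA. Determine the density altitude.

-3948 ft

Pressure altitude = 90 + (1013 − 1006) × 30 = 90 + (+210) = 300 ft.
ISA temperature at 300 ft = 15 − 2 × (300/1000) = 14.4°C.
ISA deviation = -21 − 14.4 = -35.4°C.
Density altitude = 300 + 120 × (-35.4) = -3948 ft.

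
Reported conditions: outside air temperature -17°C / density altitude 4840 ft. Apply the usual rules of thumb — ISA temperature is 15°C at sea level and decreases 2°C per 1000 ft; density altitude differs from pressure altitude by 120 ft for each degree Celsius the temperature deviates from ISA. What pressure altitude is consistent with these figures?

DA = PA + 120 × (OAT − (15 − 2·PA/1000)) = PA + 120·OAT − 1800 + 0.24·PA = 1.24·PA + 120·OAT − 1800.
So 1.24·PA = 4840 − 120 × (-17) + 1800 = 8680.
PA = 8680 / 1.24 = 7000 ft.

7000 ft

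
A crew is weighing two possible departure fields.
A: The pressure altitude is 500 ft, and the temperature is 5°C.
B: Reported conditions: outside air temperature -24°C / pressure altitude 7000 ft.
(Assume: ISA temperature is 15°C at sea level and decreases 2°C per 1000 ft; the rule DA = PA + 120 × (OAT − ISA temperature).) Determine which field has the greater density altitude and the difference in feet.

B by 4580 ft

A: ISA temp = 14°C, deviation -9°C, DA = 500 + 120 × (-9) = -580 ft.
B: ISA temp = 1°C, deviation -25°C, DA = 7000 + 120 × (-25) = 4000 ft.
B is higher by 4000 − (-580) = 4580 ft.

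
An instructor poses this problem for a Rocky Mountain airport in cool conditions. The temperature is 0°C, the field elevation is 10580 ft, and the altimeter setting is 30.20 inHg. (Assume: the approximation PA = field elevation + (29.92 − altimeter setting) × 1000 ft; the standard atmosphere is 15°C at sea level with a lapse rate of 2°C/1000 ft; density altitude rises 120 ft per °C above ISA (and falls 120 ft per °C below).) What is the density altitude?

Pressure altitude = 10580 + (29.92 − 30.20) × 1000 = 10580 + (-280) = 10300 ft.
ISA temperature at 10300 ft = 15 − 2 × (10300/1000) = -5.6°C.
ISA deviation = 0 − (-5.6) = +5.6°C.
Density altitude = 10300 + 120 × (5.6) = 10972 ft.

10972 ft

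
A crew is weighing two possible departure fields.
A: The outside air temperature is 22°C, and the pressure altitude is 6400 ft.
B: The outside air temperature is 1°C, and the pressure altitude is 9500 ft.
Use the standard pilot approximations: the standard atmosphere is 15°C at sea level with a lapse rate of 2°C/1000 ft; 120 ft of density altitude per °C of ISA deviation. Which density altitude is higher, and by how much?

A: ISA temp = 2.2°C, deviation +19.8°C, DA = 6400 + 120 × 19.8 = 8776 ft.
B: ISA temp = -4°C, deviation +5°C, DA = 9500 + 120 × 5 = 10100 ft.
B is higher by 10100 − 8776 = 1324 ft.

B by 1324 ft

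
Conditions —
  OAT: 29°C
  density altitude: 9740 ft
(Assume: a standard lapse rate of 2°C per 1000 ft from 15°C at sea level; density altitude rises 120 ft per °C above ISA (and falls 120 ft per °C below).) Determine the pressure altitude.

DA = PA + 120 × (OAT − (15 − 2·PA/1000)) = PA + 120·OAT − 1800 + 0.24·PA = 1.24·PA + 120·OAT − 1800.
So 1.24·PA = 9740 − 120 × 29 + 1800 = 8060.
PA = 8060 / 1.24 = 6500 ft.

6500 ft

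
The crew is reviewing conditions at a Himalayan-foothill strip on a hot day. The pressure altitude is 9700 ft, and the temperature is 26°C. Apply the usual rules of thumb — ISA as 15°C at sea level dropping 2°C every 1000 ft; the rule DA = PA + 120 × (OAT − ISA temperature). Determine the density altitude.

13348 ft

ISA temperature at 9700 ft = 15 − 2 × (9700/1000) = -4.4°C.
ISA deviation = 26 − (-4.4) = +30.4°C.
Density altitude = 9700 + 120 × (30.4) = 9700 + (+3648) = 13348 ft.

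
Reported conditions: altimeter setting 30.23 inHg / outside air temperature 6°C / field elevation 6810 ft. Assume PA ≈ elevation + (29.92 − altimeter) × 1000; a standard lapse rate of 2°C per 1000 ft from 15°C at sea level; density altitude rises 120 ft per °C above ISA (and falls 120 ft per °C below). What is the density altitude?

6980 ft

Pressure altitude = 6810 + (29.92 − 30.23) × 1000 = 6810 + (-310) = 6500 ft.
ISA temperature at 6500 ft = 15 − 2 × (6500/1000) = 2°C.
ISA deviation = 6 − 2 = +4°C.
Density altitude = 6500 + 120 × (4) = 6980 ft.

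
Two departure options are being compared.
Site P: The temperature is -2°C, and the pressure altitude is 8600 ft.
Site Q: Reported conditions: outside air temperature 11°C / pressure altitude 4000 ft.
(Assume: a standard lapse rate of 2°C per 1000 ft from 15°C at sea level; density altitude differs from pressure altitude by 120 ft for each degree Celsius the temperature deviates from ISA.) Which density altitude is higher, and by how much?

Site P: ISA temp = -2.2°C, deviation +0.2°C, DA = 8600 + 120 × 0.2 = 8624 ft.
Site Q: ISA temp = 7°C, deviation +4°C, DA = 4000 + 120 × 4 = 4480 ft.
Site P is higher by 8624 − 4480 = 4144 ft.

Site P by 4144 ft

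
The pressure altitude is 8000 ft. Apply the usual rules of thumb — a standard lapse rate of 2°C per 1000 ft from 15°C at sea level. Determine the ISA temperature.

ISA temperature = 15 − 2 × (8000/1000) = 15 − 16 = -1°C.

-1°C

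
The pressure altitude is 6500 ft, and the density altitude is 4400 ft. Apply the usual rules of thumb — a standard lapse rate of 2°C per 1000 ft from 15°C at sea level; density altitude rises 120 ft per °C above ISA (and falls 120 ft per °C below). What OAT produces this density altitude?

Density altitude − pressure altitude = 4400 − 6500 = -2100 ft.
At 120 ft/°C that is an ISA deviation of -2100/120 = -17.5°C.
ISA temperature at 6500 ft = 15 − 2 × (6500/1000) = 2°C.
OAT = ISA + deviation = 2 + (-17.5) = -15.5°C.

-15.5°C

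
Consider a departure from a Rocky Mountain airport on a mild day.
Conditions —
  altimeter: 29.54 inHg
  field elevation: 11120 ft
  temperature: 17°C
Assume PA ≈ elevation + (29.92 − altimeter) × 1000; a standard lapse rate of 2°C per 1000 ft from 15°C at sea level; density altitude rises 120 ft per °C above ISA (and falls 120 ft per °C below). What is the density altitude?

14500 ft

Pressure altitude = 11120 + (29.92 − 29.54) × 1000 = 11120 + (+380) = 11500 ft.
ISA temperature at 11500 ft = 15 − 2 × (11500/1000) = -8°C.
ISA deviation = 17 − (-8) = +25°C.
Density altitude = 11500 + 120 × (25) = 14500 ft.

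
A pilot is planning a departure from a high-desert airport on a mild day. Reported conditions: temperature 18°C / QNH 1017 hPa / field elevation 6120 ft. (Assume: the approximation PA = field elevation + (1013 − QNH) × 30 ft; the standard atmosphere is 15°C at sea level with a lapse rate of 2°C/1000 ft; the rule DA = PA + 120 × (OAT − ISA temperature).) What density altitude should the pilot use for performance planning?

7800 ft

Pressure altitude = 6120 + (1013 − 1017) × 30 = 6120 + (-120) = 6000 ft.
ISA temperature at 6000 ft = 15 − 2 × (6000/1000) = 3°C.
ISA deviation = 18 − 3 = +15°C.
Density altitude = 6000 + 120 × (15) = 7800 ft.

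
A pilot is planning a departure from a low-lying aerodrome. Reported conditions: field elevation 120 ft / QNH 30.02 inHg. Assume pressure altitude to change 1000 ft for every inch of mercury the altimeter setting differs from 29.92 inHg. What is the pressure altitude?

20 ft

Pressure correction = (29.92 − 30.02) × 1000 = -100 ft.
Pressure altitude = 120 + (-100) = 20 ft.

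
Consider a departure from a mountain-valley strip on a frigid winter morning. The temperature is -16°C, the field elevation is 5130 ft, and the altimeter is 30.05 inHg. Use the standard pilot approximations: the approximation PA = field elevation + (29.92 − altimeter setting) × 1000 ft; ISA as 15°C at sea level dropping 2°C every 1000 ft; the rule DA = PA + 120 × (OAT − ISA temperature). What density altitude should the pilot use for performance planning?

Pressure altitude = 5130 + (29.92 − 30.05) × 1000 = 5130 + (-130) = 5000 ft.
ISA temperature at 5000 ft = 15 − 2 × (5000/1000) = 5°C.
ISA deviation = -16 − 5 = -21°C.
Density altitude = 5000 + 120 × (-21) = 2480 ft.

2480 ft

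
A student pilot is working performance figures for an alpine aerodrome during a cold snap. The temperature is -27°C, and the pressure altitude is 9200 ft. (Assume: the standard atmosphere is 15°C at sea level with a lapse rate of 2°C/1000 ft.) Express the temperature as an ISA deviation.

ISA-23.6°C

ISA temperature at 9200 ft = 15 − 2 × (9200/1000) = -3.4°C.
Deviation = OAT − ISA = -27 − (-3.4) = -23.6°C.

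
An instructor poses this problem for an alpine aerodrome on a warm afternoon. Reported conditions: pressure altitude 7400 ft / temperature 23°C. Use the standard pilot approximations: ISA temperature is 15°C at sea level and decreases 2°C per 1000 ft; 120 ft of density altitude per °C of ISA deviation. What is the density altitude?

ISA temperature at 7400 ft = 15 − 2 × (7400/1000) = 0.2°C.
ISA deviation = 23 − 0.2 = +22.8°C.
Density altitude = 7400 + 120 × (22.8) = 7400 + (+2736) = 10136 ft.

10136 ft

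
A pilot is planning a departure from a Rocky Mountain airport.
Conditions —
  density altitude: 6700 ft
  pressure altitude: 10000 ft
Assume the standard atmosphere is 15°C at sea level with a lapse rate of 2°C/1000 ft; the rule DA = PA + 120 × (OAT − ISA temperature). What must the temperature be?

-32.5°C

Density altitude − pressure altitude = 6700 − 10000 = -3300 ft.
At 120 ft/°C that is an ISA deviation of -3300/120 = -27.5°C.
ISA temperature at 10000 ft = 15 − 2 × (10000/1000) = -5°C.
OAT = ISA + deviation = -5 + (-27.5) = -32.5°C.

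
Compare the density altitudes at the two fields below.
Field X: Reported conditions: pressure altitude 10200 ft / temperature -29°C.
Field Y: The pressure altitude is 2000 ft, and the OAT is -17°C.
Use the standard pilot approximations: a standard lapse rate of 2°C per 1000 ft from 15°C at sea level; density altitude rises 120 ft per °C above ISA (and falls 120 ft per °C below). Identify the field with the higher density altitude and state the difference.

Field X by 8728 ft

Field X: ISA temp = -5.4°C, deviation -23.6°C, DA = 10200 + 120 × (-23.6) = 7368 ft.
Field Y: ISA temp = 11°C, deviation -28°C, DA = 2000 + 120 × (-28) = -1360 ft.
Field X is higher by 7368 − (-1360) = 8728 ft.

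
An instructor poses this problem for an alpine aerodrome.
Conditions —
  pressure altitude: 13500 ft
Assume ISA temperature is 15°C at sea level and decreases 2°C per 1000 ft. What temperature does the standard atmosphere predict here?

ISA temperature = 15 − 2 × (13500/1000) = 15 − 27 = -12°C.

-12°C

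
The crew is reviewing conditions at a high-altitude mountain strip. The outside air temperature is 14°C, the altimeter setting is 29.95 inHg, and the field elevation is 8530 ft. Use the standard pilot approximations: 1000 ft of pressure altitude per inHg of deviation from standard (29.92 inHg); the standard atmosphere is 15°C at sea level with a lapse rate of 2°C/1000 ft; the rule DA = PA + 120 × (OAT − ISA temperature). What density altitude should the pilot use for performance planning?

Pressure altitude = 8530 + (29.92 − 29.95) × 1000 = 8530 + (-30) = 8500 ft.
ISA temperature at 8500 ft = 15 − 2 × (8500/1000) = -2°C.
ISA deviation = 14 − (-2) = +16°C.
Density altitude = 8500 + 120 × (16) = 10420 ft.

10420 ft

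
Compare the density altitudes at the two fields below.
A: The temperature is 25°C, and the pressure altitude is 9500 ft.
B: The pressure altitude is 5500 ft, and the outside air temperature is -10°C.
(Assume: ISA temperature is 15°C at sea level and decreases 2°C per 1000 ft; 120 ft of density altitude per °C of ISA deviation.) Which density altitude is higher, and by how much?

A: ISA temp = -4°C, deviation +29°C, DA = 9500 + 120 × 29 = 12980 ft.
B: ISA temp = 4°C, deviation -14°C, DA = 5500 + 120 × (-14) = 3820 ft.
A is higher by 12980 − 3820 = 9160 ft.

A by 9160 ft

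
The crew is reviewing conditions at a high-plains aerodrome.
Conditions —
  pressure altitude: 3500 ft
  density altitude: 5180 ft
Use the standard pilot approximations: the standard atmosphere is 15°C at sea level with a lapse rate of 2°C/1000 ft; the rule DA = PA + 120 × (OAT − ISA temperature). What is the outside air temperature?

22°C

Density altitude − pressure altitude = 5180 − 3500 = +1680 ft.
At 120 ft/°C that is an ISA deviation of 1680/120 = +14°C.
ISA temperature at 3500 ft = 15 − 2 × (3500/1000) = 8°C.
OAT = ISA + deviation = 8 + (+14) = 22°C.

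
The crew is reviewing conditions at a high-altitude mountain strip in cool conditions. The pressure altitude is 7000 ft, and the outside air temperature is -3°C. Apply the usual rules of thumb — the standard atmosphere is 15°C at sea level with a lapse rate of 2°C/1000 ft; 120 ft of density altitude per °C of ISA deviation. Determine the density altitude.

6520 ft

ISA temperature at 7000 ft = 15 − 2 × (7000/1000) = 1°C.
ISA deviation = -3 − 1 = -4°C.
Density altitude = 7000 + 120 × (-4) = 7000 + (-480) = 6520 ft.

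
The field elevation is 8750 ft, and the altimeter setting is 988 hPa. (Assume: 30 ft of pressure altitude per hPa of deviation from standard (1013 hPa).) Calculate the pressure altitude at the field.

Pressure correction = (1013 − 988) × 30 = +750 ft.
Pressure altitude = 8750 + (+750) = 9500 ft.

9500 ft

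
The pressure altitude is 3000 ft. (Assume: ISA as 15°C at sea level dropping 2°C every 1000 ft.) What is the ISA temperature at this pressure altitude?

ISA temperature = 15 − 2 × (3000/1000) = 15 − 6 = 9°C.

9°C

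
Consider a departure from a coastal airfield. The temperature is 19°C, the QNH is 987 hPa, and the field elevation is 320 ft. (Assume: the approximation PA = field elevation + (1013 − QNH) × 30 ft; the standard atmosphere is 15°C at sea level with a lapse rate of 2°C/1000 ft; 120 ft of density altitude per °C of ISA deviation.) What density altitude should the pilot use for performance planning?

Pressure altitude = 320 + (1013 − 987) × 30 = 320 + (+780) = 1100 ft.
ISA temperature at 1100 ft = 15 − 2 × (1100/1000) = 12.8°C.
ISA deviation = 19 − 12.8 = +6.2°C.
Density altitude = 1100 + 120 × (6.2) = 1844 ft.

1844 ft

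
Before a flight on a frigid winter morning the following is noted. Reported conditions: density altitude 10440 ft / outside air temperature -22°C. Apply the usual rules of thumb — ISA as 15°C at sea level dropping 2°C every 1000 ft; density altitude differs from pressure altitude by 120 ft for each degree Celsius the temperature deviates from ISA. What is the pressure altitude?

DA = PA + 120 × (OAT − (15 − 2·PA/1000)) = PA + 120·OAT − 1800 + 0.24·PA = 1.24·PA + 120·OAT − 1800.
So 1.24·PA = 10440 − 120 × (-22) + 1800 = 14880.
PA = 14880 / 1.24 = 12000 ft.

12000 ft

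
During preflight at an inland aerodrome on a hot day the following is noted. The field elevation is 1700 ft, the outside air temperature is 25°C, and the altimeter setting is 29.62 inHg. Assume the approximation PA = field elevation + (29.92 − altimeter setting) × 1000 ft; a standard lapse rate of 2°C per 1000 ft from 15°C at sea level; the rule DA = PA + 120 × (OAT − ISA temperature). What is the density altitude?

3680 ft

Pressure altitude = 1700 + (29.92 − 29.62) × 1000 = 1700 + (+300) = 2000 ft.
ISA temperature at 2000 ft = 15 − 2 × (2000/1000) = 11°C.
ISA deviation = 25 − 11 = +14°C.
Density altitude = 2000 + 120 × (14) = 3680 ft.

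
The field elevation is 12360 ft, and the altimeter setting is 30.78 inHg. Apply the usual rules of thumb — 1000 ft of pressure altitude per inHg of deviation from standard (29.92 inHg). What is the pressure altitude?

Pressure correction = (29.92 − 30.78) × 1000 = -860 ft.
Pressure altitude = 12360 + (-860) = 11500 ft.

11500 ft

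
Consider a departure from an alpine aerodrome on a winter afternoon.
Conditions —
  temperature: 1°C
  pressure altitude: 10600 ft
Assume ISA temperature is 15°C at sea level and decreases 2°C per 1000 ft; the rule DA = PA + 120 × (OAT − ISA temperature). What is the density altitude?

ISA temperature at 10600 ft = 15 − 2 × (10600/1000) = -6.2°C.
ISA deviation = 1 − (-6.2) = +7.2°C.
Density altitude = 10600 + 120 × (7.2) = 10600 + (+864) = 11464 ft.

11464 ft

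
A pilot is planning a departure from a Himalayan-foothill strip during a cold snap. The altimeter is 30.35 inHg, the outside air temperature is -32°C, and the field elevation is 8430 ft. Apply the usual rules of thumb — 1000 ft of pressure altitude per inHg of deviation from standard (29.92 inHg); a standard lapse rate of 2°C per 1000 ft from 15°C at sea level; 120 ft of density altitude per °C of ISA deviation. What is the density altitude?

Pressure altitude = 8430 + (29.92 − 30.35) × 1000 = 8430 + (-430) = 8000 ft.
ISA temperature at 8000 ft = 15 − 2 × (8000/1000) = -1°C.
ISA deviation = -32 − (-1) = -31°C.
Density altitude = 8000 + 120 × (-31) = 4280 ft.

4280 ft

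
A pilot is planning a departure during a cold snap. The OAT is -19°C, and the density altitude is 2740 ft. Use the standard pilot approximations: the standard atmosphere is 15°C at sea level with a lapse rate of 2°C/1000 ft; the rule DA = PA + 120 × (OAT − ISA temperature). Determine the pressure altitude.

DA = PA + 120 × (OAT − (15 − 2·PA/1000)) = PA + 120·OAT − 1800 + 0.24·PA = 1.24·PA + 120·OAT − 1800.
So 1.24·PA = 2740 − 120 × (-19) + 1800 = 6820.
PA = 6820 / 1.24 = 5500 ft.

5500 ft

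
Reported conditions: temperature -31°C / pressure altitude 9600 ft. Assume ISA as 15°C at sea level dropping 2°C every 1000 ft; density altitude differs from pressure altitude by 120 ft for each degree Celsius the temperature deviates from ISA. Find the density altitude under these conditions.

6384 ft

ISA temperature at 9600 ft = 15 − 2 × (9600/1000) = -4.2°C.
ISA deviation = -31 − (-4.2) = -26.8°C.
Density altitude = 9600 + 120 × (-26.8) = 9600 + (-3216) = 6384 ft.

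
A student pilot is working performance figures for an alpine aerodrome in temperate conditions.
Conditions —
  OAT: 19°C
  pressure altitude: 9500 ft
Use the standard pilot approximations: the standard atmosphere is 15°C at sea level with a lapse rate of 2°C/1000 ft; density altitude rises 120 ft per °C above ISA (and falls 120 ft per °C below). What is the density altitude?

12260 ft

ISA temperature at 9500 ft = 15 − 2 × (9500/1000) = -4°C.
ISA deviation = 19 − (-4) = +23°C.
Density altitude = 9500 + 120 × (23) = 9500 + (+2760) = 12260 ft.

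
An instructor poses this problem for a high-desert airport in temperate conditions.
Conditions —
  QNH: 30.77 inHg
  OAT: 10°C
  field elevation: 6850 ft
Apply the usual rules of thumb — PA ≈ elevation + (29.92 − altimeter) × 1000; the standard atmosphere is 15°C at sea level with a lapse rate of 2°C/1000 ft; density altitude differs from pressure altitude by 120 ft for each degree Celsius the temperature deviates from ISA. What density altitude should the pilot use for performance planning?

6840 ft

Pressure altitude = 6850 + (29.92 − 30.77) × 1000 = 6850 + (-850) = 6000 ft.
ISA temperature at 6000 ft = 15 − 2 × (6000/1000) = 3°C.
ISA deviation = 10 − 3 = +7°C.
Density altitude = 6000 + 120 × (7) = 6840 ft.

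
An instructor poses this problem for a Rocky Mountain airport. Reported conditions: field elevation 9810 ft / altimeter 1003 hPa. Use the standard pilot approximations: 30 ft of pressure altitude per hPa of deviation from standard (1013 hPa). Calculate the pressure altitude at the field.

10110 ft

Pressure correction = (1013 − 1003) × 30 = +300 ft.
Pressure altitude = 9810 + (+300) = 10110 ft.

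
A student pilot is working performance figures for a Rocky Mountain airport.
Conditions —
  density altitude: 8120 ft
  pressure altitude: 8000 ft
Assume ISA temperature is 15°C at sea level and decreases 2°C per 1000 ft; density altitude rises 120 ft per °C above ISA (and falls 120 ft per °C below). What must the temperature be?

Density altitude − pressure altitude = 8120 − 8000 = +120 ft.
At 120 ft/°C that is an ISA deviation of 120/120 = +1°C.
ISA temperature at 8000 ft = 15 − 2 × (8000/1000) = -1°C.
OAT = ISA + deviation = -1 + (+1) = 0°C.

0°C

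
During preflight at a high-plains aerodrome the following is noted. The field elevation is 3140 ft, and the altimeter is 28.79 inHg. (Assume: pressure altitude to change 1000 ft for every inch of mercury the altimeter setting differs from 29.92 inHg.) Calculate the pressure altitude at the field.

4270 ft

Pressure correction = (29.92 − 28.79) × 1000 = +1130 ft.
Pressure altitude = 3140 + (+1130) = 4270 ft.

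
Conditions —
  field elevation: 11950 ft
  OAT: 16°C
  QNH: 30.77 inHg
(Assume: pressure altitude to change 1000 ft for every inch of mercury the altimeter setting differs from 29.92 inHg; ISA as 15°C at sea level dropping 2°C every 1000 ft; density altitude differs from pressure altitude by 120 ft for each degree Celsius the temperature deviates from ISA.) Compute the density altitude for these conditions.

13884 ft

Pressure altitude = 11950 + (29.92 − 30.77) × 1000 = 11950 + (-850) = 11100 ft.
ISA temperature at 11100 ft = 15 − 2 × (11100/1000) = -7.2°C.
ISA deviation = 16 − (-7.2) = +23.2°C.
Density altitude = 11100 + 120 × (23.2) = 13884 ft.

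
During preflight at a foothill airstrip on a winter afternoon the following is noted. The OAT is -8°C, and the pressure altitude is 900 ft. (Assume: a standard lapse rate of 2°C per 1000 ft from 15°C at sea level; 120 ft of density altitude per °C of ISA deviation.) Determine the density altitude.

-1644 ft

ISA temperature at 900 ft = 15 − 2 × (900/1000) = 13.2°C.
ISA deviation = -8 − 13.2 = -21.2°C.
Density altitude = 900 + 120 × (-21.2) = 900 + (-2544) = -1644 ft.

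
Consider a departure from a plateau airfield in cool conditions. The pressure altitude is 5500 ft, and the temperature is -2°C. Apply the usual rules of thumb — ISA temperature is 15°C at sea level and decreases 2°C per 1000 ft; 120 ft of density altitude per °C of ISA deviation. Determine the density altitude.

ISA temperature at 5500 ft = 15 − 2 × (5500/1000) = 4°C.
ISA deviation = -2 − 4 = -6°C.
Density altitude = 5500 + 120 × (-6) = 5500 + (-720) = 4780 ft.

4780 ft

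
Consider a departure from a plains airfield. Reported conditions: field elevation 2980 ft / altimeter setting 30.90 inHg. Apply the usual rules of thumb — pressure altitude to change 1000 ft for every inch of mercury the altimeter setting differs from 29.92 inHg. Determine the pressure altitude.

2000 ft

Pressure correction = (29.92 − 30.90) × 1000 = -980 ft.
Pressure altitude = 2980 + (-980) = 2000 ft.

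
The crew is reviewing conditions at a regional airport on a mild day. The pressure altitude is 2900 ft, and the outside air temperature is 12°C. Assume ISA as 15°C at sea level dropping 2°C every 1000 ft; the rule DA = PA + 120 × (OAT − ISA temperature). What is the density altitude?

ISA temperature at 2900 ft = 15 − 2 × (2900/1000) = 9.2°C.
ISA deviation = 12 − 9.2 = +2.8°C.
Density altitude = 2900 + 120 × (2.8) = 2900 + (+336) = 3236 ft.

3236 ft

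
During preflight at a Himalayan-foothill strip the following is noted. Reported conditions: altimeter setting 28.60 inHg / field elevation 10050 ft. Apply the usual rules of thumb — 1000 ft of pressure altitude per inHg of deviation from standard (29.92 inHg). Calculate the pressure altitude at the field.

11370 ft

Pressure correction = (29.92 − 28.60) × 1000 = +1320 ft.
Pressure altitude = 10050 + (+1320) = 11370 ft.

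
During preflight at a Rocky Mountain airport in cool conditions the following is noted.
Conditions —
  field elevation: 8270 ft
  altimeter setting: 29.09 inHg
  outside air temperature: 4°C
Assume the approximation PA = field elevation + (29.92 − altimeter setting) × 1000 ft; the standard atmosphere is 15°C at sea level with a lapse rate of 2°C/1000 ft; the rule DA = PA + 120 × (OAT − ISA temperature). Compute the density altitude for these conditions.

Pressure altitude = 8270 + (29.92 − 29.09) × 1000 = 8270 + (+830) = 9100 ft.
ISA temperature at 9100 ft = 15 − 2 × (9100/1000) = -3.2°C.
ISA deviation = 4 − (-3.2) = +7.2°C.
Density altitude = 9100 + 120 × (7.2) = 9964 ft.

9964 ft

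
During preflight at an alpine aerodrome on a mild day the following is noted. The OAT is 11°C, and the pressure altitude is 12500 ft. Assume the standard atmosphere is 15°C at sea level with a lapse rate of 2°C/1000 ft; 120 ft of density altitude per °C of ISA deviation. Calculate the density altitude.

ISA temperature at 12500 ft = 15 − 2 × (12500/1000) = -10°C.
ISA deviation = 11 − (-10) = +21°C.
Density altitude = 12500 + 120 × (21) = 12500 + (+2520) = 15020 ft.

15020 ft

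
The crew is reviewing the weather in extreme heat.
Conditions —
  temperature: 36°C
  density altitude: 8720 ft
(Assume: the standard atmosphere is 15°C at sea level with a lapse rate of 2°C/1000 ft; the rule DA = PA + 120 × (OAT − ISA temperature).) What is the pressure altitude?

5000 ft

DA = PA + 120 × (OAT − (15 − 2·PA/1000)) = PA + 120·OAT − 1800 + 0.24·PA = 1.24·PA + 120·OAT − 1800.
So 1.24·PA = 8720 − 120 × 36 + 1800 = 6200.
PA = 6200 / 1.24 = 5000 ft.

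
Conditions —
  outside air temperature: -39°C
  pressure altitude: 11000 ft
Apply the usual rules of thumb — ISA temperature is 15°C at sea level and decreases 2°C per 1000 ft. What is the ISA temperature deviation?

ISA temperature at 11000 ft = 15 − 2 × (11000/1000) = -7°C.
Deviation = OAT − ISA = -39 − (-7) = -32°C.

ISA-32°C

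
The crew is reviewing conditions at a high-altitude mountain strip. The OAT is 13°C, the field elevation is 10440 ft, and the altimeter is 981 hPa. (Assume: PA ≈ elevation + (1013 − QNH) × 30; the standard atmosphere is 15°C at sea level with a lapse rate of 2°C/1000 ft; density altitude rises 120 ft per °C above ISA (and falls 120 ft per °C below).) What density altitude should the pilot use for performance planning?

13896 ft

Pressure altitude = 10440 + (1013 − 981) × 30 = 10440 + (+960) = 11400 ft.
ISA temperature at 11400 ft = 15 − 2 × (11400/1000) = -7.8°C.
ISA deviation = 13 − (-7.8) = +20.8°C.
Density altitude = 11400 + 120 × (20.8) = 13896 ft.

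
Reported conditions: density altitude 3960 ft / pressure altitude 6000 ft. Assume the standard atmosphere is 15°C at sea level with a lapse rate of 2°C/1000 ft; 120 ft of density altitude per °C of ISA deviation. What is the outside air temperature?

-14°C

Density altitude − pressure altitude = 3960 − 6000 = -2040 ft.
At 120 ft/°C that is an ISA deviation of -2040/120 = -17°C.
ISA temperature at 6000 ft = 15 − 2 × (6000/1000) = 3°C.
OAT = ISA + deviation = 3 + (-17) = -14°C.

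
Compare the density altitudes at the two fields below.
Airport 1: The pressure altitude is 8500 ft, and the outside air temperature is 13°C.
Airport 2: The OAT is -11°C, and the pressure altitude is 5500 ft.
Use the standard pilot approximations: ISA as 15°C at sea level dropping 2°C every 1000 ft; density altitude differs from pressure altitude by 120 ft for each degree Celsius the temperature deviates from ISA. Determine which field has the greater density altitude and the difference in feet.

Airport 1: ISA temp = -2°C, deviation +15°C, DA = 8500 + 120 × 15 = 10300 ft.
Airport 2: ISA temp = 4°C, deviation -15°C, DA = 5500 + 120 × (-15) = 3700 ft.
Airport 1 is higher by 10300 − 3700 = 6600 ft.

Airport 1 by 6600 ft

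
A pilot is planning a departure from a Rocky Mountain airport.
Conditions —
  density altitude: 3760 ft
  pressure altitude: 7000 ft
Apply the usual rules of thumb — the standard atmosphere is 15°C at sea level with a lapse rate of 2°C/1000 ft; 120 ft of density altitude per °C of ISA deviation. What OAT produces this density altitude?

-26°C

Density altitude − pressure altitude = 3760 − 7000 = -3240 ft.
At 120 ft/°C that is an ISA deviation of -3240/120 = -27°C.
ISA temperature at 7000 ft = 15 − 2 × (7000/1000) = 1°C.
OAT = ISA + deviation = 1 + (-27) = -26°C.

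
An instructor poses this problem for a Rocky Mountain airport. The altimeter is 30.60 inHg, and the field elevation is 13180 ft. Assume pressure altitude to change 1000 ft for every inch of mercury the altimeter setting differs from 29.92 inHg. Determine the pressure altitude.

12500 ft

Pressure correction = (29.92 − 30.60) × 1000 = -680 ft.
Pressure altitude = 13180 + (-680) = 12500 ft.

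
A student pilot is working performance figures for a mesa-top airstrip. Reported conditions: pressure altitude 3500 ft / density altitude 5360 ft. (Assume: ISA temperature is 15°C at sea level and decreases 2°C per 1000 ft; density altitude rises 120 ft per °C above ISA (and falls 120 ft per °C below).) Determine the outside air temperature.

Density altitude − pressure altitude = 5360 − 3500 = +1860 ft.
At 120 ft/°C that is an ISA deviation of 1860/120 = +15.5°C.
ISA temperature at 3500 ft = 15 − 2 × (3500/1000) = 8°C.
OAT = ISA + deviation = 8 + (+15.5) = 23.5°C.

23.5°C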